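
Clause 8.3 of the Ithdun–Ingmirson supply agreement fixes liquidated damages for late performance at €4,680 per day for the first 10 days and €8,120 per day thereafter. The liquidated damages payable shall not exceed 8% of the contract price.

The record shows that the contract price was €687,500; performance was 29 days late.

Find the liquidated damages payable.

First 10 days: 10 × €4,680 = €46,800
Remaining days: (29 − 10) × €8,120 = €154,280
Accrued per-day damages: €46,800 + €154,280 = €201,080
Cap: 8% of €687,500 = €55,000
Cap at €55,000: €201,080 exceeds the cap → €55,000

€55,000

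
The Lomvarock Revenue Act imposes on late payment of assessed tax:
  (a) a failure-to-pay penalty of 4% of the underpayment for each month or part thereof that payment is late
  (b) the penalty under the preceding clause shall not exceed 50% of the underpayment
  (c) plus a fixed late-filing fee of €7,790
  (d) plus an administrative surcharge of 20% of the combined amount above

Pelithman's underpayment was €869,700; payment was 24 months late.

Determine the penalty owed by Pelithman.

Accrued rate: 4% × 24 = 96%, capped at 50% → 50%
Failure-to-pay penalty: 50% of €869,700 = €434,850
Penalty before surcharge: €434,850 + €7,790 = €442,640
Administrative surcharge: 20% of €442,640 = €88,528
Total penalty: €442,640 + €88,528 = €531,168

Penalty: €531,168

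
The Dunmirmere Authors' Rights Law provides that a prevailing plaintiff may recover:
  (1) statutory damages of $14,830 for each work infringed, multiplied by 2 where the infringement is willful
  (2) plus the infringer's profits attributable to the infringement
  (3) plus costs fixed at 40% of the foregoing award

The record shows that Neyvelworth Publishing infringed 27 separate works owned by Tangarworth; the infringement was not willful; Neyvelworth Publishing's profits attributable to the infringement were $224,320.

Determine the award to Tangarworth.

Statutory damages: 27 × $14,830 = $400,410
Infringement not willful: no ×2 enhancement.
Combined award: $400,410 + $224,320 = $624,730
Costs: 40% of $624,730 = $249,892
Award plus costs: $624,730 + $249,892 = $874,622

$874,622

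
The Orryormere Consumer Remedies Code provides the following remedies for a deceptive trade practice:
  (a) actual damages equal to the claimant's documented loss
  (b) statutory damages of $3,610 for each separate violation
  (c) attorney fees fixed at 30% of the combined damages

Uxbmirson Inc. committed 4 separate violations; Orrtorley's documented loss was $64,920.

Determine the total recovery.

Statutory damages: 4 × $3,610 = $14,440
Combined damages: $64,920 + $14,440 = $79,360
Attorney fees: 30% of $79,360 = $23,808
Total recovery: $79,360 + $23,808 = $103,168

Total recovery: $103,168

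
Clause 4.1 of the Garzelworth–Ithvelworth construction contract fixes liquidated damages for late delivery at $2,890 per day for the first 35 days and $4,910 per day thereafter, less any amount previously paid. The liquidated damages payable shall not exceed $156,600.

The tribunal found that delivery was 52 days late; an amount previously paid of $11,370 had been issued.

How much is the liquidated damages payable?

$156,600

First 35 days: 35 × $2,890 = $101,150
Remaining days: (52 − 35) × $4,910 = $83,470
Accrued per-day damages: $101,150 + $83,470 = $184,620
Less amount previously paid: $184,620 − $11,370 = $173,250
Cap at $156,600: $173,250 exceeds the cap → $156,600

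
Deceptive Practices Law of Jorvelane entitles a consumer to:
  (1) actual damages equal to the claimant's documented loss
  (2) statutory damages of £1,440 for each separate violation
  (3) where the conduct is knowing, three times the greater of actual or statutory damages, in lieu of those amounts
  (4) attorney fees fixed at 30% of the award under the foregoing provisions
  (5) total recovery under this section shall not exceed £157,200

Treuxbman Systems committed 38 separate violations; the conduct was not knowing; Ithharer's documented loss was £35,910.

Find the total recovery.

£117,819

Statutory damages: 38 × £1,440 = £54,720
Conduct not knowing: the in-lieu enhancement does not apply.
Actual plus statutory damages: £35,910 + £54,720 = £90,630
Attorney fees: 30% of £90,630 = £27,189
Total before cap: £90,630 + £27,189 = £117,819
Cap at £157,200: £117,819 is within the cap, no reduction.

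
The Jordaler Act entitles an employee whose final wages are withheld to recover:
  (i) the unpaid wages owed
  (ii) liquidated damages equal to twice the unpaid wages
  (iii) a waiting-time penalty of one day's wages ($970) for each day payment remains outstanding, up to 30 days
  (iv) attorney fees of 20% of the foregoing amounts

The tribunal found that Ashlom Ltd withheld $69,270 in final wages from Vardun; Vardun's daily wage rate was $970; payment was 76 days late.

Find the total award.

Doubled: 2 × $69,270 = $138,540
Penalty days: min(76, 30) = 30
Waiting-time penalty: 30 × $970 = $29,100
Subtotal: $69,270 + $138,540 + $29,100 = $236,910
Attorney fees: 20% of $236,910 = $47,382
Total award: $236,910 + $47,382 = $284,292

$284,292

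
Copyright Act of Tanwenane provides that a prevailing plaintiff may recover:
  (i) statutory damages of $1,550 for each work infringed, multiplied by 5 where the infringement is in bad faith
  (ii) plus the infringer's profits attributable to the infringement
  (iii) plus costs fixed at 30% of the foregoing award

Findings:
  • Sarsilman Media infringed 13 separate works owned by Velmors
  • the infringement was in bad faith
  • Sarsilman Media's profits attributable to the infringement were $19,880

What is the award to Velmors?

Award: $156,819

Statutory damages: 13 × $1,550 = $20,150
Multiplied by 5: 5 × $20,150 = $100,750
Combined award: $100,750 + $19,880 = $120,630
Costs: 30% of $120,630 = $36,189
Award plus costs: $120,630 + $36,189 = $156,819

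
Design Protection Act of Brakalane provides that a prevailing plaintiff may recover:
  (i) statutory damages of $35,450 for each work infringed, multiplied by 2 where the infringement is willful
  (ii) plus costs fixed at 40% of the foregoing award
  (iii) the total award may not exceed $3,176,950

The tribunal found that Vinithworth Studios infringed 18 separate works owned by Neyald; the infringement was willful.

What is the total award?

Statutory damages: 18 × $35,450 = $638,100
Doubled: 2 × $638,100 = $1,276,200
Costs: 40% of $1,276,200 = $510,480
Award plus costs: $1,276,200 + $510,480 = $1,786,680
Cap at $3,176,950: $1,786,680 is within the cap, no reduction.

Award: $1,786,680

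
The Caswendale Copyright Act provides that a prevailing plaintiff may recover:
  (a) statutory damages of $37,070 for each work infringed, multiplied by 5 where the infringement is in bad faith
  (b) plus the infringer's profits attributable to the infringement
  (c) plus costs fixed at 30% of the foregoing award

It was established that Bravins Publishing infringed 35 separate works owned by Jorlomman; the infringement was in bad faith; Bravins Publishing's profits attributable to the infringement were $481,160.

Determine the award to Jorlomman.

$9,058,933

Statutory damages: 35 × $37,070 = $1,297,450
Multiplied by 5: 5 × $1,297,450 = $6,487,250
Combined award: $6,487,250 + $481,160 = $6,968,410
Costs: 30% of $6,968,410 = $2,090,523
Award plus costs: $6,968,410 + $2,090,523 = $9,058,933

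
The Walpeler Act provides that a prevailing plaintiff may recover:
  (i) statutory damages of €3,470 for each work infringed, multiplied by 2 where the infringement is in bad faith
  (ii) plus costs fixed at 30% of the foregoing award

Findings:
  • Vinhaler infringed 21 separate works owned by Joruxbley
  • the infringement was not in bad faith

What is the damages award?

€94,731

Statutory damages: 21 × €3,470 = €72,870
Infringement not in bad faith: no ×2 enhancement.
Costs: 30% of €72,870 = €21,861
Award plus costs: €72,870 + €21,861 = €94,731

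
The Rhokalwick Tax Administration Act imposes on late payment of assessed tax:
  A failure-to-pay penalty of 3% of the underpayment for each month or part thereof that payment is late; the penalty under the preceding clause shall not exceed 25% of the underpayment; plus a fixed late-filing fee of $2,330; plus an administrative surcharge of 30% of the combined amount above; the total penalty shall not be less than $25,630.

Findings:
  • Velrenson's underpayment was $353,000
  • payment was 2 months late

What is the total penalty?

$30,563

Accrued rate: 3% × 2 = 6%, capped at 25% → 6%
Failure-to-pay penalty: 6% of $353,000 = $21,180
Penalty before surcharge: $21,180 + $2,330 = $23,510
Administrative surcharge: 30% of $23,510 = $7,053
Total penalty: $23,510 + $7,053 = $30,563
Minimum $25,630: $30,563 meets the minimum, no increase.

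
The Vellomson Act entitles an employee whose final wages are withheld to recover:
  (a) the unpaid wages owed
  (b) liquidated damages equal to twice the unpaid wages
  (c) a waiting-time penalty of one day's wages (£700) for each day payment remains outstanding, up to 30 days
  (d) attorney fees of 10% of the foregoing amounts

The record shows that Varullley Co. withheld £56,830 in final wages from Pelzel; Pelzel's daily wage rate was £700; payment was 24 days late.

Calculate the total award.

Doubled: 2 × £56,830 = £113,660
Penalty days: min(24, 30) = 24
Waiting-time penalty: 24 × £700 = £16,800
Subtotal: £56,830 + £113,660 + £16,800 = £187,290
Attorney fees: 10% of £187,290 = £18,729
Total award: £187,290 + £18,729 = £206,019

Total award: £206,019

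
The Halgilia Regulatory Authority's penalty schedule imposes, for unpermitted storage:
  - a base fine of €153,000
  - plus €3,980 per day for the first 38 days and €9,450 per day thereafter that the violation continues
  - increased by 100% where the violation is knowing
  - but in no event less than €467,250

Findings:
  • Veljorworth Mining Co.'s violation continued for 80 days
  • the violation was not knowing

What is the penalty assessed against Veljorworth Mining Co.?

First 38 days: 38 × €3,980 = €151,240
Remaining days: (80 − 38) × €9,450 = €396,900
Per-day component: €151,240 + €396,900 = €548,140
Base plus per-day: €153,000 + €548,140 = €701,140
The violation was not knowing: no 100% increase.
Minimum €467,250: €701,140 meets the minimum, no increase.

€701,140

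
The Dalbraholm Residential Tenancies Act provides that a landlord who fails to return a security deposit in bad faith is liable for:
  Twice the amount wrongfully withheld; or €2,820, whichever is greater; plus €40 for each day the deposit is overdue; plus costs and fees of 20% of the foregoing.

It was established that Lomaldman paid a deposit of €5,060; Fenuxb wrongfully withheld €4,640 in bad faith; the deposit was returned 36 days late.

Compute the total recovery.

Doubled: 2 × €4,640 = €9,280
Minimum €2,820: €9,280 meets the minimum, no increase.
Late-return penalty: 36 × €40 = €1,440
Damages plus late penalty: €9,280 + €1,440 = €10,720
Costs and fees: 20% of €10,720 = €2,144
Total recovery: €10,720 + €2,144 = €12,864

€12,864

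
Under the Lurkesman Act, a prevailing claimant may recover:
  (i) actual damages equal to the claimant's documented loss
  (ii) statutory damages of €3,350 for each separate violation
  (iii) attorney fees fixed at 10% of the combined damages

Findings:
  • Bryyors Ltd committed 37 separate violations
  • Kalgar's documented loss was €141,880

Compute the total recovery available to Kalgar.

Statutory damages: 37 × €3,350 = €123,950
Combined damages: €141,880 + €123,950 = €265,830
Attorney fees: 10% of €265,830 = €26,583
Total recovery: €265,830 + €26,583 = €292,413

Total recovery: €292,413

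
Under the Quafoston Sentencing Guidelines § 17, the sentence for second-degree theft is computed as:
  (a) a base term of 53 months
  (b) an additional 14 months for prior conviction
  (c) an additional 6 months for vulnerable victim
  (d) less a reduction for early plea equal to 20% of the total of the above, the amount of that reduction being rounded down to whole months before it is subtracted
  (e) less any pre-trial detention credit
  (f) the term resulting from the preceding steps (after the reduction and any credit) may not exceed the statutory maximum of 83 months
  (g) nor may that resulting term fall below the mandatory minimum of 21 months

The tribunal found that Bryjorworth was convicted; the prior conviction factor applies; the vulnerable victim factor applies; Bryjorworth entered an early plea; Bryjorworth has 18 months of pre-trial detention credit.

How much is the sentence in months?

Prior conviction enhancement: +14 months
Vulnerable victim enhancement: +6 months
Adjusted term: 53 months + 14 months + 6 months = 73 months
Early plea reduction: 20% of 73 months = 14 months (rounded down)
After reduction: 73 − 14 = 59 months
Less pre-trial detention credit: 59 months − 18 months = 41 months
Cap at 83 months: 41 months is within the cap, no reduction.
Minimum 21 months: 41 months meets the minimum, no increase.

41 months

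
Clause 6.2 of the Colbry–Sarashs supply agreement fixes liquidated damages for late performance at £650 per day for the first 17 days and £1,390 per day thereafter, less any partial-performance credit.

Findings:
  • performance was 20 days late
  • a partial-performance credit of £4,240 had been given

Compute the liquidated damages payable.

First 17 days: 17 × £650 = £11,050
Remaining days: (20 − 17) × £1,390 = £4,170
Accrued per-day damages: £11,050 + £4,170 = £15,220
Less partial-performance credit: £15,220 − £4,240 = £10,980

Liquidated damages: £10,980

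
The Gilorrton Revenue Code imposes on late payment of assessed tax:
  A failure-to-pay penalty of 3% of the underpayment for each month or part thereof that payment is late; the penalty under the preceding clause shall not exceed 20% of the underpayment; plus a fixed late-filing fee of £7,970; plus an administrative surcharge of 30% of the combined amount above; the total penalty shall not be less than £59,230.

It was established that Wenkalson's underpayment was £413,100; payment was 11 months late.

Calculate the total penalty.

Accrued rate: 3% × 11 = 33%, capped at 20% → 20%
Failure-to-pay penalty: 20% of £413,100 = £82,620
Penalty before surcharge: £82,620 + £7,970 = £90,590
Administrative surcharge: 30% of £90,590 = £27,177
Total penalty: £90,590 + £27,177 = £117,767
Minimum £59,230: £117,767 meets the minimum, no increase.

Penalty: £117,767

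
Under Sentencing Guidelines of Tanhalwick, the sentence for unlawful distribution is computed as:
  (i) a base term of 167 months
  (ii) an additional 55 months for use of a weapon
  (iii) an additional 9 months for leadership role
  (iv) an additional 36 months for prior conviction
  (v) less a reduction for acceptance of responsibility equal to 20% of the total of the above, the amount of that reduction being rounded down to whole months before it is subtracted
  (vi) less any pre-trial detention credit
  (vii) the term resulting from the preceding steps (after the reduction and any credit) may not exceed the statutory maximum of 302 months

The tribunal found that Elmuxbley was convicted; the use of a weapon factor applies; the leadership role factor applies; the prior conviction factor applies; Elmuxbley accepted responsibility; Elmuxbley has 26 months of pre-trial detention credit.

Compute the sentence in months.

Use of a weapon enhancement: +55 months
Leadership role enhancement: +9 months
Prior conviction enhancement: +36 months
Adjusted term: 167 months + 55 months + 9 months + 36 months = 267 months
Acceptance of responsibility reduction: 20% of 267 months = 53 months (rounded down)
After reduction: 267 − 53 = 214 months
Less pre-trial detention credit: 214 months − 26 months = 188 months
Cap at 302 months: 188 months is within the cap, no reduction.

188 months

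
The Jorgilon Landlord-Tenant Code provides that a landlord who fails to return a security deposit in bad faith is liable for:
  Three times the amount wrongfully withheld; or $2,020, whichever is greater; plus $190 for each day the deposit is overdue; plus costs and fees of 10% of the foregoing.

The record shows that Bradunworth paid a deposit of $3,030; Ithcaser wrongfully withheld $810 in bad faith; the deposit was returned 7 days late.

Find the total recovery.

Recovery: $4,136

Trebled: 3 × $810 = $2,430
Minimum $2,020: $2,430 meets the minimum, no increase.
Late-return penalty: 7 × $190 = $1,330
Damages plus late penalty: $2,430 + $1,330 = $3,760
Costs and fees: 10% of $3,760 = $376
Total recovery: $3,760 + $376 = $4,136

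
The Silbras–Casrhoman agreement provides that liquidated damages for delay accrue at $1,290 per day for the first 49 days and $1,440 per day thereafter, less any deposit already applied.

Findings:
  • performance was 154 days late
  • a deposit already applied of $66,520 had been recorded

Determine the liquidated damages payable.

First 49 days: 49 × $1,290 = $63,210
Remaining days: (154 − 49) × $1,440 = $151,200
Accrued per-day damages: $63,210 + $151,200 = $214,410
Less deposit already applied: $214,410 − $66,520 = $147,890

$147,890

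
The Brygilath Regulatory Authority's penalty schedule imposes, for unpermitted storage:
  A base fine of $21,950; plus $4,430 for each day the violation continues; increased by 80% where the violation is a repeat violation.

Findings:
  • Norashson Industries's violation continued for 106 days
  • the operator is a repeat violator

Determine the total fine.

Civil penalty: $884,754

Per-day component: 106 × $4,430 = $469,580
Base plus per-day: $21,950 + $469,580 = $491,530
Enhancement: 80% of $491,530 = $393,224
Enhanced fine: $491,530 + $393,224 = $884,754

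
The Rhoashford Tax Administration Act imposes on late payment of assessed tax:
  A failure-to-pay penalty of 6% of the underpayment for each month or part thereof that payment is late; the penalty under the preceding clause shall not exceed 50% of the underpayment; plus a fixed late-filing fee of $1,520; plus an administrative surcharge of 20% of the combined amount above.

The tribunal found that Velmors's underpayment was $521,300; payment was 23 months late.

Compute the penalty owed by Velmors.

Accrued rate: 6% × 23 = 138%, capped at 50% → 50%
Failure-to-pay penalty: 50% of $521,300 = $260,650
Penalty before surcharge: $260,650 + $1,520 = $262,170
Administrative surcharge: 20% of $262,170 = $52,434
Total penalty: $262,170 + $52,434 = $314,604

$314,604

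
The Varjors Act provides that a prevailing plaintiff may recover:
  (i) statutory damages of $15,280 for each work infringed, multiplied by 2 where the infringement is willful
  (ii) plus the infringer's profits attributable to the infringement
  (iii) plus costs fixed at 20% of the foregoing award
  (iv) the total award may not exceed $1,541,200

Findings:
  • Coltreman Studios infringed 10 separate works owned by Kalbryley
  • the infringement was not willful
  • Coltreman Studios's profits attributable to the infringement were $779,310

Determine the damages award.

Statutory damages: 10 × $15,280 = $152,800
Infringement not willful: no ×2 enhancement.
Combined award: $152,800 + $779,310 = $932,110
Costs: 20% of $932,110 = $186,422
Award plus costs: $932,110 + $186,422 = $1,118,532
Cap at $1,541,200: $1,118,532 is within the cap, no reduction.

$1,118,532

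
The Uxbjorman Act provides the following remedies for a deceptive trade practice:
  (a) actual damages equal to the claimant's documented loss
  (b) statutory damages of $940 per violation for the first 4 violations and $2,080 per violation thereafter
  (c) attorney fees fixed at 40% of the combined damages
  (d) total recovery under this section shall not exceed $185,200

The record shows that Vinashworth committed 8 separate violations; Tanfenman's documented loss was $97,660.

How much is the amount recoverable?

Total recovery: $153,636

First 4 violations: 4 × $940 = $3,760
Remaining violations: (8 − 4) × $2,080 = $8,320
Statutory damages: $3,760 + $8,320 = $12,080
Combined damages: $97,660 + $12,080 = $109,740
Attorney fees: 40% of $109,740 = $43,896
Total before cap: $109,740 + $43,896 = $153,636
Cap at $185,200: $153,636 is within the cap, no reduction.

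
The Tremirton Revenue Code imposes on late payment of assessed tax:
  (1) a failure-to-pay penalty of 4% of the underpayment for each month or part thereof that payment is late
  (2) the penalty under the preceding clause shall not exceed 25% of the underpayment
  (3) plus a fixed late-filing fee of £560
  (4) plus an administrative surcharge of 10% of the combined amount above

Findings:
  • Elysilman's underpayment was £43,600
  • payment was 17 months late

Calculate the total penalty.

Accrued rate: 4% × 17 = 68%, capped at 25% → 25%
Failure-to-pay penalty: 25% of £43,600 = £10,900
Penalty before surcharge: £10,900 + £560 = £11,460
Administrative surcharge: 10% of £11,460 = £1,146
Total penalty: £11,460 + £1,146 = £12,606

£12,606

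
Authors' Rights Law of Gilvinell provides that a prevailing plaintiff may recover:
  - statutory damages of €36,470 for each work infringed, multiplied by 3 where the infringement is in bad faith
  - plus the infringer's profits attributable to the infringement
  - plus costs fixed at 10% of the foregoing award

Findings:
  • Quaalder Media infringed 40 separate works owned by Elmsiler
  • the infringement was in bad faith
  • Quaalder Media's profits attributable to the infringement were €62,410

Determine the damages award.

Statutory damages: 40 × €36,470 = €1,458,800
Trebled: 3 × €1,458,800 = €4,376,400
Combined award: €4,376,400 + €62,410 = €4,438,810
Costs: 10% of €4,438,810 = €443,881
Award plus costs: €4,438,810 + €443,881 = €4,882,691

€4,882,691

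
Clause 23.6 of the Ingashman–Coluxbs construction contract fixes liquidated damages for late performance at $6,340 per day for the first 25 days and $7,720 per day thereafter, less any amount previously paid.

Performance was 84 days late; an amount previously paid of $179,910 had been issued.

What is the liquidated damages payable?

First 25 days: 25 × $6,340 = $158,500
Remaining days: (84 − 25) × $7,720 = $455,480
Accrued per-day damages: $158,500 + $455,480 = $613,980
Less amount previously paid: $613,980 − $179,910 = $434,070

$434,070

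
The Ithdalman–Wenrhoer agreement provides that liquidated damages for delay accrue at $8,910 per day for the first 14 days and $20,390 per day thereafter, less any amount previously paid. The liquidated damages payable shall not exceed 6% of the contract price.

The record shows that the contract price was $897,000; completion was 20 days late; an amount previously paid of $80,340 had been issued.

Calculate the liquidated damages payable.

$53,820

First 14 days: 14 × $8,910 = $124,740
Remaining days: (20 − 14) × $20,390 = $122,340
Accrued per-day damages: $124,740 + $122,340 = $247,080
Less amount previously paid: $247,080 − $80,340 = $166,740
Cap: 6% of $897,000 = $53,820
Cap at $53,820: $166,740 exceeds the cap → $53,820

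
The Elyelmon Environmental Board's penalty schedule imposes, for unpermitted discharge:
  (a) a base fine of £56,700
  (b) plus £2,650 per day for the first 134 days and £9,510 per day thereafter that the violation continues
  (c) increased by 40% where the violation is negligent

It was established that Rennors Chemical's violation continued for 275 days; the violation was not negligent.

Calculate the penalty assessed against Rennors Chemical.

First 134 days: 134 × £2,650 = £355,100
Remaining days: (275 − 134) × £9,510 = £1,340,910
Per-day component: £355,100 + £1,340,910 = £1,696,010
Base plus per-day: £56,700 + £1,696,010 = £1,752,710
The violation was not negligent: no 40% increase.

£1,752,710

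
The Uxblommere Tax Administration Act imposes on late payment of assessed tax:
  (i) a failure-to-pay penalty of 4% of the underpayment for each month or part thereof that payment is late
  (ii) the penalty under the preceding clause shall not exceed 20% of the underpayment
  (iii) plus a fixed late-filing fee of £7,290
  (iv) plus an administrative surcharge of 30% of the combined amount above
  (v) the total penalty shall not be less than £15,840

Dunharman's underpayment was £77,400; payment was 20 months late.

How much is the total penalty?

Accrued rate: 4% × 20 = 80%, capped at 20% → 20%
Failure-to-pay penalty: 20% of £77,400 = £15,480
Penalty before surcharge: £15,480 + £7,290 = £22,770
Administrative surcharge: 30% of £22,770 = £6,831
Total penalty: £22,770 + £6,831 = £29,601
Minimum £15,840: £29,601 meets the minimum, no increase.

£29,601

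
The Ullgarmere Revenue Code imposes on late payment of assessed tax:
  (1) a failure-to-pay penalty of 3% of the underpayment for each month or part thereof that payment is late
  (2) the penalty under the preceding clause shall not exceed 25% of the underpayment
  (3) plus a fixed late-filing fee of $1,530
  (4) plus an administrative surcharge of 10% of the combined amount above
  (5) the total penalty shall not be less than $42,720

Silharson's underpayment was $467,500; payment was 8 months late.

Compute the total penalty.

$125,103

Accrued rate: 3% × 8 = 24%, capped at 25% → 24%
Failure-to-pay penalty: 24% of $467,500 = $112,200
Penalty before surcharge: $112,200 + $1,530 = $113,730
Administrative surcharge: 10% of $113,730 = $11,373
Total penalty: $113,730 + $11,373 = $125,103
Minimum $42,720: $125,103 meets the minimum, no increase.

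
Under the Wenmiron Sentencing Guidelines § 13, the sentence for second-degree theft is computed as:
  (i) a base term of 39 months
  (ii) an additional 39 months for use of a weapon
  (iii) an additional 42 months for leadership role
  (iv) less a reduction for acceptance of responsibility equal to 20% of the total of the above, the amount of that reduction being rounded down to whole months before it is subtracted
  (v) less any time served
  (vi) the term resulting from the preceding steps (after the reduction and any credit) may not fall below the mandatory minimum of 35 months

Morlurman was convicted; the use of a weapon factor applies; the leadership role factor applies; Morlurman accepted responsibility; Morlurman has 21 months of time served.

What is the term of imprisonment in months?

Use of a weapon enhancement: +39 months
Leadership role enhancement: +42 months
Adjusted term: 39 months + 39 months + 42 months = 120 months
Acceptance of responsibility reduction: 20% of 120 months = 24 months (rounded down)
After reduction: 120 − 24 = 96 months
Less time served: 96 months − 21 months = 75 months
Minimum 35 months: 75 months meets the minimum, no increase.

75 months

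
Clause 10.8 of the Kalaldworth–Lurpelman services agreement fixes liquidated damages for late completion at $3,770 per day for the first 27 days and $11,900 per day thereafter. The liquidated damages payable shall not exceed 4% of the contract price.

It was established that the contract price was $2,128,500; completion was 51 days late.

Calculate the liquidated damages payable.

First 27 days: 27 × $3,770 = $101,790
Remaining days: (51 − 27) × $11,900 = $285,600
Accrued per-day damages: $101,790 + $285,600 = $387,390
Cap: 4% of $2,128,500 = $85,140
Cap at $85,140: $387,390 exceeds the cap → $85,140

$85,140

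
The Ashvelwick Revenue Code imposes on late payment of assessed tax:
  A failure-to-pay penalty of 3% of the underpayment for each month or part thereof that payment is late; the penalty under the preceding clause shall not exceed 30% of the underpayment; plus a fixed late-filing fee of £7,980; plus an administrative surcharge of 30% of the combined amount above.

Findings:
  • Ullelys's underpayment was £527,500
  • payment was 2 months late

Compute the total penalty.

Accrued rate: 3% × 2 = 6%, capped at 30% → 6%
Failure-to-pay penalty: 6% of £527,500 = £31,650
Penalty before surcharge: £31,650 + £7,980 = £39,630
Administrative surcharge: 30% of £39,630 = £11,889
Total penalty: £39,630 + £11,889 = £51,519

£51,519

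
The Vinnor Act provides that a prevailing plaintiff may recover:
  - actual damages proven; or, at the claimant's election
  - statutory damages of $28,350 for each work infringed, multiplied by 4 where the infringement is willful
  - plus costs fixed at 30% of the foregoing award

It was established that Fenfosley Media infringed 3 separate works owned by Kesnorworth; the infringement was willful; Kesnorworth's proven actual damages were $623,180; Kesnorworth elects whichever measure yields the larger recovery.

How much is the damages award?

Statutory damages: 3 × $28,350 = $85,050
Multiplied by 4: 4 × $85,050 = $340,200
Greater of actual damages ($623,180) or enhanced statutory damages ($340,200): $623,180
Costs: 30% of $623,180 = $186,954
Award plus costs: $623,180 + $186,954 = $810,134

$810,134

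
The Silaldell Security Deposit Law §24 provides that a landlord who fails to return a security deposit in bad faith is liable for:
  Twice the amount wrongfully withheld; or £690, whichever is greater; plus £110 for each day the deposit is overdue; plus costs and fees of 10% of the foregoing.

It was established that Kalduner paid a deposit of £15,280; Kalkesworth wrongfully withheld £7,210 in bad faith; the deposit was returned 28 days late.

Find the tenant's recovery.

£19,250

Doubled: 2 × £7,210 = £14,420
Minimum £690: £14,420 meets the minimum, no increase.
Late-return penalty: 28 × £110 = £3,080
Damages plus late penalty: £14,420 + £3,080 = £17,500
Costs and fees: 10% of £17,500 = £1,750
Total recovery: £17,500 + £1,750 = £19,250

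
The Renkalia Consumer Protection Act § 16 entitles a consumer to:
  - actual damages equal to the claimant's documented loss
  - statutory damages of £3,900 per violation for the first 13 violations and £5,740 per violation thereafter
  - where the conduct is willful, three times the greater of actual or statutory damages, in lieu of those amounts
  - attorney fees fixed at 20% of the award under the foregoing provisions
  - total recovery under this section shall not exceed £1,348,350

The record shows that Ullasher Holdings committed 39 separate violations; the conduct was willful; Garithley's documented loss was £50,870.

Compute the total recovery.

£719,784

First 13 violations: 13 × £3,900 = £50,700
Remaining violations: (39 − 13) × £5,740 = £149,240
Statutory damages: £50,700 + £149,240 = £199,940
Greater of actual damages (£50,870) or statutory damages (£199,940): £199,940
Trebled: 3 × £199,940 = £599,820
Attorney fees: 20% of £599,820 = £119,964
Total before cap: £599,820 + £119,964 = £719,784
Cap at £1,348,350: £719,784 is within the cap, no reduction.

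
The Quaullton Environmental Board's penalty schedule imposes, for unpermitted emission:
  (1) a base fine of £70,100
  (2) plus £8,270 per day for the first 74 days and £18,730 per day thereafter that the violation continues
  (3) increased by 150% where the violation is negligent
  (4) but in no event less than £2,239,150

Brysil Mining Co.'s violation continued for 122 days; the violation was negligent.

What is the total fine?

First 74 days: 74 × £8,270 = £611,980
Remaining days: (122 − 74) × £18,730 = £899,040
Per-day component: £611,980 + £899,040 = £1,511,020
Base plus per-day: £70,100 + £1,511,020 = £1,581,120
Enhancement: 150% of £1,581,120 = £2,371,680
Enhanced fine: £1,581,120 + £2,371,680 = £3,952,800
Minimum £2,239,150: £3,952,800 meets the minimum, no increase.

£3,952,800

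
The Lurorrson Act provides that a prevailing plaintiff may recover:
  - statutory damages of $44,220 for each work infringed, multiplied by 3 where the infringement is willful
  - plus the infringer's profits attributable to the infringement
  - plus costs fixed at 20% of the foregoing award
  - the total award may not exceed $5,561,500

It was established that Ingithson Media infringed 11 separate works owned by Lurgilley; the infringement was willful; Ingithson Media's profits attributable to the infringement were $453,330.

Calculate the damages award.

$2,295,108

Statutory damages: 11 × $44,220 = $486,420
Trebled: 3 × $486,420 = $1,459,260
Combined award: $1,459,260 + $453,330 = $1,912,590
Costs: 20% of $1,912,590 = $382,518
Award plus costs: $1,912,590 + $382,518 = $2,295,108
Cap at $5,561,500: $2,295,108 is within the cap, no reduction.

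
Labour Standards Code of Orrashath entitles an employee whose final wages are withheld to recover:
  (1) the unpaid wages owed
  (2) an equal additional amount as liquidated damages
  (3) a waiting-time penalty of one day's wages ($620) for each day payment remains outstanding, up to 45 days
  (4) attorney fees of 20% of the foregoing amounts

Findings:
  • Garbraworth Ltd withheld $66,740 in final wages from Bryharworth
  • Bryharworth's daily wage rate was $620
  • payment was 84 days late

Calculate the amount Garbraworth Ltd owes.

Liquidated damages (equal amount): $66,740
Penalty days: min(84, 45) = 45
Waiting-time penalty: 45 × $620 = $27,900
Subtotal: $66,740 + $66,740 + $27,900 = $161,380
Attorney fees: 20% of $161,380 = $32,276
Total award: $161,380 + $32,276 = $193,656

Total award: $193,656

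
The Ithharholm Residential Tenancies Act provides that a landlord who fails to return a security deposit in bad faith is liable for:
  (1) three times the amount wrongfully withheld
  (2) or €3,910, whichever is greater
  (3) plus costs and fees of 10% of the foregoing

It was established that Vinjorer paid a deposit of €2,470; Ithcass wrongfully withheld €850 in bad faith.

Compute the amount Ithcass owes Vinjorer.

Trebled: 3 × €850 = €2,550
Minimum €3,910: €2,550 is below the minimum → €3,910
Costs and fees: 10% of €3,910 = €391
Total recovery: €3,910 + €391 = €4,301

€4,301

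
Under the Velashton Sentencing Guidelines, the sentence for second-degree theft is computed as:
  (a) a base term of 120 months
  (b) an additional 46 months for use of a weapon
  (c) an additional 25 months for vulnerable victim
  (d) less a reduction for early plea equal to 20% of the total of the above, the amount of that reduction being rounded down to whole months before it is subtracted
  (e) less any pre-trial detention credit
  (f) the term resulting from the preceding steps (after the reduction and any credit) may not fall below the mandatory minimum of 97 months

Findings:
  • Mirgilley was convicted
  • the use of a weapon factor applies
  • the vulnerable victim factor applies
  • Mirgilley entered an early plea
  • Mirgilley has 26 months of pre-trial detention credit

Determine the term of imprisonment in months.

Use of a weapon enhancement: +46 months
Vulnerable victim enhancement: +25 months
Adjusted term: 120 months + 46 months + 25 months = 191 months
Early plea reduction: 20% of 191 months = 38 months (rounded down)
After reduction: 191 − 38 = 153 months
Less pre-trial detention credit: 153 months − 26 months = 127 months
Minimum 97 months: 127 months meets the minimum, no increase.

127 months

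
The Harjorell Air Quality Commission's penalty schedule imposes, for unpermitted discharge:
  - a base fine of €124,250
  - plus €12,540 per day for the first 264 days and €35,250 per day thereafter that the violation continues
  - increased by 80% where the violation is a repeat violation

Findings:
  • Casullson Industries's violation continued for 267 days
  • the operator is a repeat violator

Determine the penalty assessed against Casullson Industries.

First 264 days: 264 × €12,540 = €3,310,560
Remaining days: (267 − 264) × €35,250 = €105,750
Per-day component: €3,310,560 + €105,750 = €3,416,310
Base plus per-day: €124,250 + €3,416,310 = €3,540,560
Enhancement: 80% of €3,540,560 = €2,832,448
Enhanced fine: €3,540,560 + €2,832,448 = €6,373,008

Civil penalty: €6,373,008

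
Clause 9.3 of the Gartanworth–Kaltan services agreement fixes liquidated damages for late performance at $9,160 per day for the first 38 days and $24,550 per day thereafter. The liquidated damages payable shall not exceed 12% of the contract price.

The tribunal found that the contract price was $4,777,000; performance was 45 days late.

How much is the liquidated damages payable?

Liquidated damages: $519,930

First 38 days: 38 × $9,160 = $348,080
Remaining days: (45 − 38) × $24,550 = $171,850
Accrued per-day damages: $348,080 + $171,850 = $519,930
Cap: 12% of $4,777,000 = $573,240
Cap at $573,240: $519,930 is within the cap, no reduction.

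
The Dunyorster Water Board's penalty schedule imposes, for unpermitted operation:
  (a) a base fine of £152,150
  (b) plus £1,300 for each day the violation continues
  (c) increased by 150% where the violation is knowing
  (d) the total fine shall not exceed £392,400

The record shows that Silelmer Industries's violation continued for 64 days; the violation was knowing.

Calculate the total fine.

Per-day component: 64 × £1,300 = £83,200
Base plus per-day: £152,150 + £83,200 = £235,350
Enhancement: 150% of £235,350 = £353,025
Enhanced fine: £235,350 + £353,025 = £588,375
Cap at £392,400: £588,375 exceeds the cap → £392,400

Civil penalty: £392,400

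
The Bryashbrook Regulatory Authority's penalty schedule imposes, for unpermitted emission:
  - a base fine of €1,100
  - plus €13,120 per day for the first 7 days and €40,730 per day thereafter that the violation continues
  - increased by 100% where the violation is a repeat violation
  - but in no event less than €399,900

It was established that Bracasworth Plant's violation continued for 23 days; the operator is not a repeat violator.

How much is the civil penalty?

First 7 days: 7 × €13,120 = €91,840
Remaining days: (23 − 7) × €40,730 = €651,680
Per-day component: €91,840 + €651,680 = €743,520
Base plus per-day: €1,100 + €743,520 = €744,620
The operator is not a repeat violator: no 100% increase.
Minimum €399,900: €744,620 meets the minimum, no increase.

Civil penalty: €744,620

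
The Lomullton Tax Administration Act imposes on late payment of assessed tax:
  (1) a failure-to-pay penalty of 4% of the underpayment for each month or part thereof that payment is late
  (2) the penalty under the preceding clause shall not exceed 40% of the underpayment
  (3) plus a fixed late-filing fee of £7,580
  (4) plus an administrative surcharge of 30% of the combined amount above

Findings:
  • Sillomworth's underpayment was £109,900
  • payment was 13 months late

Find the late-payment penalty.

£67,002

Accrued rate: 4% × 13 = 52%, capped at 40% → 40%
Failure-to-pay penalty: 40% of £109,900 = £43,960
Penalty before surcharge: £43,960 + £7,580 = £51,540
Administrative surcharge: 30% of £51,540 = £15,462
Total penalty: £51,540 + £15,462 = £67,002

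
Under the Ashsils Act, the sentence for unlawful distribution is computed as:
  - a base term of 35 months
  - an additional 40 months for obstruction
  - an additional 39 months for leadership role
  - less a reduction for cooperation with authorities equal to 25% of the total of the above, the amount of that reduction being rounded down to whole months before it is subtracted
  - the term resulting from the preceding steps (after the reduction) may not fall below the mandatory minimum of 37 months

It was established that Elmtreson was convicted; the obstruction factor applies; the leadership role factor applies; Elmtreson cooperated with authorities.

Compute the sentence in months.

Obstruction enhancement: +40 months
Leadership role enhancement: +39 months
Adjusted term: 35 months + 40 months + 39 months = 114 months
Cooperation with authorities reduction: 25% of 114 months = 28 months (rounded down)
After reduction: 114 − 28 = 86 months
Minimum 37 months: 86 months meets the minimum, no increase.

86 months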